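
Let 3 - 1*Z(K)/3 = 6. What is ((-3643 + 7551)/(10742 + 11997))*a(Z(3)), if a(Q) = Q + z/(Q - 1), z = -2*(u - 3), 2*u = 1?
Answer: -37126/22739 ≈ -1.6327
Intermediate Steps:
u = 1/2 (u = (1/2)*1 = 1/2 ≈ 0.50000)
Z(K) = -9 (Z(K) = 9 - 3*6 = 9 - 18 = -9)
z = 5 (z = -2*(1/2 - 3) = -2*(-5/2) = 5)
a(Q) = Q + 5/(-1 + Q) (a(Q) = Q + 5/(Q - 1) = Q + 5/(-1 + Q))
((-3643 + 7551)/(10742 + 11997))*a(Z(3)) = ((-3643 + 7551)/(10742 + 11997))*((5 + (-9)**2 - 1*(-9))/(-1 - 9)) = (3908/22739)*((5 + 81 + 9)/(-10)) = (3908*(1/22739))*(-1/10*95) = (3908/22739)*(-19/2) = -37126/22739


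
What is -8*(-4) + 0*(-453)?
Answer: 32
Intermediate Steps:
-8*(-4) + 0*(-453) = 32 + 0 = 32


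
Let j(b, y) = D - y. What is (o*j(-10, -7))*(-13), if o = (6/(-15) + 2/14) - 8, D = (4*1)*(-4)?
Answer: -33813/35 ≈ -966.09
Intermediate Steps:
D = -16 (D = 4*(-4) = -16)
j(b, y) = -16 - y
o = -289/35 (o = (6*(-1/15) + 2*(1/14)) - 8 = (-⅖ + ⅐) - 8 = -9/35 - 8 = -289/35 ≈ -8.2571)
(o*j(-10, -7))*(-13) = -289*(-16 - 1*(-7))/35*(-13) = -289*(-16 + 7)/35*(-13) = -289/35*(-9)*(-13) = (2601/35)*(-13) = -33813/35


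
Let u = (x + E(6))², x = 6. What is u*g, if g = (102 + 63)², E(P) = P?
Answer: 3920400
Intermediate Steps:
g = 27225 (g = 165² = 27225)
u = 144 (u = (6 + 6)² = 12² = 144)
u*g = 144*27225 = 3920400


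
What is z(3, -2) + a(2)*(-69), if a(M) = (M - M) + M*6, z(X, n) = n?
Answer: -830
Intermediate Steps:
a(M) = 6*M (a(M) = 0 + 6*M = 6*M)
z(3, -2) + a(2)*(-69) = -2 + (6*2)*(-69) = -2 + 12*(-69) = -2 - 828 = -830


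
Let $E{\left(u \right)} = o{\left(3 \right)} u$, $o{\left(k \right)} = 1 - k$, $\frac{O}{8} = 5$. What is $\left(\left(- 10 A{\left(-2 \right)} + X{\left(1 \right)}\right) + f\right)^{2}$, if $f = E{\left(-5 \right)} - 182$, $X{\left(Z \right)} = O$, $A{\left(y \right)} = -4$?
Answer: $8464$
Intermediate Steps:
$O = 40$ ($O = 8 \cdot 5 = 40$)
$X{\left(Z \right)} = 40$
$E{\left(u \right)} = - 2 u$ ($E{\left(u \right)} = \left(1 - 3\right) u = - 2 u$)
$f = -172$ ($f = \left(-2\right) \left(-5\right) - 182 = 10 - 182 = -172$)
$\left(\left(- 10 A{\left(-2 \right)} + X{\left(1 \right)}\right) + f\right)^{2} = \left(\left(\left(-10\right) \left(-4\right) + 40\right) - 172\right)^{2} = \left(\left(40 + 40\right) - 172\right)^{2} = \left(80 - 172\right)^{2} = \left(-92\right)^{2} = 8464$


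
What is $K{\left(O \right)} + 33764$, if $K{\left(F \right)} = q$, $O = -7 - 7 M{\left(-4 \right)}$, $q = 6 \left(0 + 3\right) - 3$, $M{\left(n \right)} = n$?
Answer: $33779$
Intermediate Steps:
$q = 15$ ($q = 6 \cdot 3 - 3 = 18 - 3 = 15$)
$O = 21$ ($O = -7 - -28 = -7 + 28 = 21$)
$K{\left(F \right)} = 15$
$K{\left(O \right)} + 33764 = 15 + 33764 = 33779$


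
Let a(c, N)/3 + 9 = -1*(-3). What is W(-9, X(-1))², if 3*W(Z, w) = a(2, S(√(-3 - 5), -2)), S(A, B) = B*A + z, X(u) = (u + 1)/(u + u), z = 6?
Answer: 36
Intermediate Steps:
X(u) = (1 + u)/(2*u) (X(u) = (1 + u)/((2*u)) = (1 + u)*(1/(2*u)) = (1 + u)/(2*u))
S(A, B) = 6 + A*B (S(A, B) = B*A + 6 = A*B + 6 = 6 + A*B)
a(c, N) = -18 (a(c, N) = -27 + 3*(-1*(-3)) = -27 + 3*3 = -27 + 9 = -18)
W(Z, w) = -6 (W(Z, w) = (⅓)*(-18) = -6)
W(-9, X(-1))² = (-6)² = 36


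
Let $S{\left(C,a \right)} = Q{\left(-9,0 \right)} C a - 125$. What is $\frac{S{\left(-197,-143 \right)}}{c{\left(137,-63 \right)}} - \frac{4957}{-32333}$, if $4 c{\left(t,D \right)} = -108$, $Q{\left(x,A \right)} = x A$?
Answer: $\frac{4175464}{872991} \approx 4.7829$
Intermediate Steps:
$Q{\left(x,A \right)} = A x$
$c{\left(t,D \right)} = -27$ ($c{\left(t,D \right)} = \frac{1}{4} \left(-108\right) = -27$)
$S{\left(C,a \right)} = -125$ ($S{\left(C,a \right)} = 0 \left(-9\right) C a - 125 = 0 C a - 125 = 0 a - 125 = 0 - 125 = -125$)
$\frac{S{\left(-197,-143 \right)}}{c{\left(137,-63 \right)}} - \frac{4957}{-32333} = - \frac{125}{-27} - \frac{4957}{-32333} = \left(-125\right) \left(- \frac{1}{27}\right) - - \frac{4957}{32333} = \frac{125}{27} + \frac{4957}{32333} = \frac{4175464}{872991}$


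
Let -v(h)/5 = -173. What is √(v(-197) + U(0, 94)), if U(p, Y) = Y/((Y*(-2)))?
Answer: √3458/2 ≈ 29.402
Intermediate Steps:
v(h) = 865 (v(h) = -5*(-173) = 865)
U(p, Y) = -½ (U(p, Y) = Y/((-2*Y)) = Y*(-1/(2*Y)) = -½)
√(v(-197) + U(0, 94)) = √(865 - ½) = √(1729/2) = √3458/2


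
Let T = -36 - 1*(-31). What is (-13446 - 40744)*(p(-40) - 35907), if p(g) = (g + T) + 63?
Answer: 1944824910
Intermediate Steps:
T = -5 (T = -36 + 31 = -5)
p(g) = 58 + g (p(g) = (g - 5) + 63 = (-5 + g) + 63 = 58 + g)
(-13446 - 40744)*(p(-40) - 35907) = (-13446 - 40744)*((58 - 40) - 35907) = -54190*(18 - 35907) = -54190*(-35889) = 1944824910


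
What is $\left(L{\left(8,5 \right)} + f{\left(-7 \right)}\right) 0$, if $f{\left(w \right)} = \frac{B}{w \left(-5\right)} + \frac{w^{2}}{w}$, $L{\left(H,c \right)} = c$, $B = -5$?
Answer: $0$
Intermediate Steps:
$f{\left(w \right)} = w + \frac{1}{w}$ ($f{\left(w \right)} = - \frac{5}{w \left(-5\right)} + \frac{w^{2}}{w} = - \frac{5}{\left(-5\right) w} + w = - 5 \left(- \frac{1}{5 w}\right) + w = \frac{1}{w} + w = w + \frac{1}{w}$)
$\left(L{\left(8,5 \right)} + f{\left(-7 \right)}\right) 0 = \left(5 - \left(7 - \frac{1}{-7}\right)\right) 0 = \left(5 - \frac{50}{7}\right) 0 = \left(- \frac{15}{7}\right) 0 = 0$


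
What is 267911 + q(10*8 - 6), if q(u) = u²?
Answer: 273387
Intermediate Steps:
267911 + q(10*8 - 6) = 267911 + (10*8 - 6)² = 267911 + (80 - 6)² = 267911 + 74² = 267911 + 5476 = 273387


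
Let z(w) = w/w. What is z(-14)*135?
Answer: 135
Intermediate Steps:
z(w) = 1
z(-14)*135 = 1*135 = 135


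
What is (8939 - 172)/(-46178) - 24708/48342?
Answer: -23708793/33823286 ≈ -0.70096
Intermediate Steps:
(8939 - 172)/(-46178) - 24708/48342 = 8767*(-1/46178) - 24708*1/48342 = -797/4198 - 4118/8057 = -23708793/33823286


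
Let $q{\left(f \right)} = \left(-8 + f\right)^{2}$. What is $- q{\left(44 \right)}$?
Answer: $-1296$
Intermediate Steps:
$- q{\left(44 \right)} = - \left(-8 + 44\right)^{2} = - 36^{2} = \left(-1\right) 1296 = -1296$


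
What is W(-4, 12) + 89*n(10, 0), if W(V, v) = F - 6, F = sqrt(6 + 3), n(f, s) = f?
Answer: 887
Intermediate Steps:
F = 3 (F = sqrt(9) = 3)
W(V, v) = -3 (W(V, v) = 3 - 6 = -3)
W(-4, 12) + 89*n(10, 0) = -3 + 89*10 = -3 + 890 = 887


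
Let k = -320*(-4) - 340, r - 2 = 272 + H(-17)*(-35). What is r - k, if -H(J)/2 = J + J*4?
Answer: -6616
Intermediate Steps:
H(J) = -10*J (H(J) = -2*(J + J*4) = -2*(J + 4*J) = -10*J)
r = -5676 (r = 2 + (272 - 10*(-17)*(-35)) = 2 + (272 + 170*(-35)) = 2 + (272 - 5950) = 2 - 5678 = -5676)
k = 940 (k = 1280 - 340 = 940)
r - k = -5676 - 1*940 = -5676 - 940 = -6616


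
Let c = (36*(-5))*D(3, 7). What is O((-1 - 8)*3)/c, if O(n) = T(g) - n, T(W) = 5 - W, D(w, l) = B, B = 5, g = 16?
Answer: -4/225 ≈ -0.017778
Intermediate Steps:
D(w, l) = 5
c = -900 (c = (36*(-5))*5 = -180*5 = -900)
O(n) = -11 - n (O(n) = (5 - 1*16) - n = (5 - 16) - n = -11 - n)
O((-1 - 8)*3)/c = (-11 - (-1 - 8)*3)/(-900) = (-11 - (-9)*3)*(-1/900) = (-11 - 1*(-27))*(-1/900) = (-11 + 27)*(-1/900) = 16*(-1/900) = -4/225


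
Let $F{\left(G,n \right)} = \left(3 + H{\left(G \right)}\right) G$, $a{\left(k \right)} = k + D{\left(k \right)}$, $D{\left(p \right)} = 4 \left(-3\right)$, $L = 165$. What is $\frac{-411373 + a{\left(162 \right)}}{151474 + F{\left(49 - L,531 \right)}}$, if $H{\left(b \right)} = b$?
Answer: $- \frac{411223}{164582} \approx -2.4986$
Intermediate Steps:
$D{\left(p \right)} = -12$
$a{\left(k \right)} = -12 + k$ ($a{\left(k \right)} = k - 12 = -12 + k$)
$F{\left(G,n \right)} = G \left(3 + G\right)$ ($F{\left(G,n \right)} = \left(3 + G\right) G = G \left(3 + G\right)$)
$\frac{-411373 + a{\left(162 \right)}}{151474 + F{\left(49 - L,531 \right)}} = \frac{-411373 + \left(-12 + 162\right)}{151474 + \left(49 - 165\right) \left(3 + \left(49 - 165\right)\right)} = \frac{-411373 + 150}{151474 + \left(49 - 165\right) \left(3 + \left(49 - 165\right)\right)} = - \frac{411223}{151474 - 116 \left(3 - 116\right)} = - \frac{411223}{151474 - -13108} = - \frac{411223}{151474 + 13108} = - \frac{411223}{164582}$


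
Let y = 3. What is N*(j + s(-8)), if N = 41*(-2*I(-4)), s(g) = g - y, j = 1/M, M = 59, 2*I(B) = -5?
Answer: -132840/59 ≈ -2251.5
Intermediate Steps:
I(B) = -5/2 (I(B) = (½)*(-5) = -5/2)
j = 1/59 ≈ 0.016949
s(g) = -3 + g (s(g) = g - 1*3 = g - 3 = -3 + g)
N = 205 (N = 41*(-2*(-5/2)) = 41*5 = 205)
N*(j + s(-8)) = 205*(1/59 + (-3 - 8)) = 205*(1/59 - 11) = 205*(-648/59) = -132840/59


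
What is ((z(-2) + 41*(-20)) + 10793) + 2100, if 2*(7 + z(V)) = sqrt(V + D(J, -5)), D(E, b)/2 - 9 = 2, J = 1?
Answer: 12066 + sqrt(5) ≈ 12068.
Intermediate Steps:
D(E, b) = 22 (D(E, b) = 18 + 2*2 = 18 + 4 = 22)
z(V) = -7 + sqrt(22 + V)/2 (z(V) = -7 + sqrt(V + 22)/2 = -7 + sqrt(22 + V)/2)
((z(-2) + 41*(-20)) + 10793) + 2100 = (((-7 + sqrt(22 - 2)/2) + 41*(-20)) + 10793) + 2100 = (((-7 + sqrt(20)/2) - 820) + 10793) + 2100 = (((-7 + (2*sqrt(5))/2) - 820) + 10793) + 2100 = (((-7 + sqrt(5)) - 820) + 10793) + 2100 = ((-827 + sqrt(5)) + 10793) + 2100 = (9966 + sqrt(5)) + 2100 = 12066 + sqrt(5)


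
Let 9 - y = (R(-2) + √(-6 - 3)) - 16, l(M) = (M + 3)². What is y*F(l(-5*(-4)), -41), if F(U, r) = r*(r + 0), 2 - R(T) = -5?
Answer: 30258 - 5043*I ≈ 30258.0 - 5043.0*I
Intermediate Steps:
R(T) = 7 (R(T) = 2 - 1*(-5) = 2 + 5 = 7)
l(M) = (3 + M)²
F(U, r) = r² (F(U, r) = r*r = r²)
y = 18 - 3*I (y = 9 - ((7 + √(-6 - 3)) - 16) = 9 - ((7 + √(-9)) - 16) = 9 - ((7 + 3*I) - 16) = 9 - (-9 + 3*I) = 9 + (9 - 3*I) = 18 - 3*I ≈ 18.0 - 3.0*I)
y*F(l(-5*(-4)), -41) = (18 - 3*I)*(-41)² = (18 - 3*I)*1681 = 30258 - 5043*I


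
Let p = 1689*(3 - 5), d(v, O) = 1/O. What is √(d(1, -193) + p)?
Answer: I*√125827315/193 ≈ 58.121*I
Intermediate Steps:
p = -3378 (p = 1689*(-2) = -3378)
√(d(1, -193) + p) = √(1/(-193) - 3378) = √(-1/193 - 3378) = √(-651955/193) = I*√125827315/193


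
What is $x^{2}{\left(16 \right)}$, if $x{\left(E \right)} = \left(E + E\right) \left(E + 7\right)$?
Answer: $541696$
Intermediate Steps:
$x{\left(E \right)} = 2 E \left(7 + E\right)$
$x^{2}{\left(16 \right)} = \left(2 \cdot 16 \left(7 + 16\right)\right)^{2} = \left(2 \cdot 16 \cdot 23\right)^{2} = 736^{2} = 541696$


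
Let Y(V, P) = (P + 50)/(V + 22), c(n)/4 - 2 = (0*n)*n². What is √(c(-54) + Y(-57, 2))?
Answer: 2*√1995/35 ≈ 2.5523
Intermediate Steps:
c(n) = 8 (c(n) = 8 + 4*((0*n)*n²) = 8 + 4*(0*n²) = 8 + 4*0 = 8 + 0 = 8)
Y(V, P) = (50 + P)/(22 + V)
√(c(-54) + Y(-57, 2)) = √(8 + (50 + 2)/(22 - 57)) = √(8 + 52/(-35)) = √(8 - 1/35*52) = √(8 - 52/35) = √(228/35) = 2*√1995/35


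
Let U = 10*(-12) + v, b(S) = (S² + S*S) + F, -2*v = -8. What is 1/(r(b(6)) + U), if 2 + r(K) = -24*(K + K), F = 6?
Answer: -1/3862 ≈ -0.00025893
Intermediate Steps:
v = 4 (v = -½*(-8) = 4)
b(S) = 6 + 2*S² (b(S) = (S² + S*S) + 6 = (S² + S²) + 6 = 2*S² + 6 = 6 + 2*S²)
U = -116 (U = 10*(-12) + 4 = -120 + 4 = -116)
r(K) = -2 - 48*K (r(K) = -2 - 24*(K + K) = -2 - 48*K)
1/(r(b(6)) + U) = 1/((-2 - 48*(6 + 2*6²)) - 116) = 1/((-2 - 48*(6 + 2*36)) - 116) = 1/((-2 - 48*(6 + 72)) - 116) = 1/((-2 - 48*78) - 116) = 1/((-2 - 3744) - 116) = 1/(-3746 - 116) = 1/(-3862) = -1/3862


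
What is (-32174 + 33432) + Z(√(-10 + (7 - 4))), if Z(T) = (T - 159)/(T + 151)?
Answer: 14334231/11404 + 155*I*√7/11404 ≈ 1256.9 + 0.03596*I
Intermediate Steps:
Z(T) = (-159 + T)/(151 + T)
(-32174 + 33432) + Z(√(-10 + (7 - 4))) = (-32174 + 33432) + (-159 + √(-10 + (7 - 4)))/(151 + √(-10 + (7 - 4))) = 1258 + (-159 + √(-10 + 3))/(151 + √(-10 + 3)) = 1258 + (-159 + √(-7))/(151 + √(-7)) = 1258 + (-159 + I*√7)/(151 + I*√7)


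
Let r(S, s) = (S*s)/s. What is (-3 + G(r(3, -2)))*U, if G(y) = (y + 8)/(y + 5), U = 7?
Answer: -91/8 ≈ -11.375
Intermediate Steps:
r(S, s) = S
G(y) = (8 + y)/(5 + y)
(-3 + G(r(3, -2)))*U = (-3 + (8 + 3)/(5 + 3))*7 = (-3 + 11/8)*7 = -13/8*7 = -91/8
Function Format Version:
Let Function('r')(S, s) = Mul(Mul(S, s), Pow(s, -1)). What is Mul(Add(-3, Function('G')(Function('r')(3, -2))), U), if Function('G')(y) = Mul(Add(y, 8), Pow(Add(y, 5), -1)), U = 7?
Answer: Rational(-91, 8) ≈ -11.375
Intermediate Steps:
Function('r')(S, s) = S
Function('G')(y) = Mul(Pow(Add(5, y), -1), Add(8, y)) (Function('G')(y) = Mul(Add(8, y), Pow(Add(5, y), -1)) = Mul(Pow(Add(5, y), -1), Add(8, y)))
Mul(Add(-3, Function('G')(Function('r')(3, -2))), U) = Mul(Add(-3, Mul(Pow(Add(5, 3), -1), Add(8, 3))), 7) = Mul(Add(-3, Mul(Pow(8, -1), 11)), 7) = Mul(Add(-3, Mul(Rational(1, 8), 11)), 7) = Mul(Add(-3, Rational(11, 8)), 7) = Mul(Rational(-13, 8), 7) = Rational(-91, 8)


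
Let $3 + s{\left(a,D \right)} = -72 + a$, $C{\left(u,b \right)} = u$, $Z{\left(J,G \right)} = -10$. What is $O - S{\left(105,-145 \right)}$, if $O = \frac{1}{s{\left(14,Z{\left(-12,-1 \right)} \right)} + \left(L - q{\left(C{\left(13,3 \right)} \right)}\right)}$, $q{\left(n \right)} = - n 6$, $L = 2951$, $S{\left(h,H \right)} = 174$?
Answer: $- \frac{516431}{2968} \approx -174.0$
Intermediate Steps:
$s{\left(a,D \right)} = -75 + a$ ($s{\left(a,D \right)} = -3 + \left(-72 + a\right) = -75 + a$)
$q{\left(n \right)} = - 6 n$
$O = \frac{1}{2968}$ ($O = \frac{1}{\left(-75 + 14\right) + \left(2951 - \left(-6\right) 13\right)} = \frac{1}{-61 + \left(2951 - -78\right)} = \frac{1}{-61 + \left(2951 + 78\right)} = \frac{1}{-61 + 3029} = \frac{1}{2968} \approx 0.00033693$)
$O - S{\left(105,-145 \right)} = \frac{1}{2968} - 174 = - \frac{516431}{2968}$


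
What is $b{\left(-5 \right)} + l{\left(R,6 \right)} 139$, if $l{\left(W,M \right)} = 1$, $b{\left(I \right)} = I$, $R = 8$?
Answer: $134$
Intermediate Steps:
$b{\left(-5 \right)} + l{\left(R,6 \right)} 139 = -5 + 1 \cdot 139 = -5 + 139 = 134$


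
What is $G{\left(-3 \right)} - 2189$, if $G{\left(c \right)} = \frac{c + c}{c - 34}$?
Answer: $- \frac{80987}{37} \approx -2188.8$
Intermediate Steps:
$G{\left(c \right)} = \frac{2 c}{-34 + c}$
$G{\left(-3 \right)} - 2189 = 2 \left(-3\right) \frac{1}{-34 - 3} - 2189 = 2 \left(-3\right) \frac{1}{-37} - 2189 = 2 \left(-3\right) \left(- \frac{1}{37}\right) - 2189 = \frac{6}{37} - 2189 = - \frac{80987}{37}$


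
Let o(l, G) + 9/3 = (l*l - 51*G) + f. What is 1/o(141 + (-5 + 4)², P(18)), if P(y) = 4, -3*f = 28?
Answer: 3/59843 ≈ 5.0131e-5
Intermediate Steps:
f = -28/3 (f = -⅓*28 = -28/3 ≈ -9.3333)
o(l, G) = -37/3 + l² - 51*G (o(l, G) = -3 + ((l*l - 51*G) - 28/3) = -3 + ((l² - 51*G) - 28/3) = -3 + (-28/3 + l² - 51*G) = -37/3 + l² - 51*G)
1/o(141 + (-5 + 4)², P(18)) = 1/(-37/3 + (141 + (-5 + 4)²)² - 51*4) = 1/(-37/3 + (141 + (-1)²)² - 204) = 1/(-37/3 + (141 + 1)² - 204) = 1/(-37/3 + 142² - 204) = 1/(-37/3 + 20164 - 204) = 1/(59843/3) = 3/59843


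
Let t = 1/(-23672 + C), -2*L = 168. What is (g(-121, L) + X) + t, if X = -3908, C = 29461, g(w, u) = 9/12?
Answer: -90476277/23156 ≈ -3907.3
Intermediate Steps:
L = -84 (L = -½*168 = -84)
g(w, u) = ¾ (g(w, u) = 9*(1/12) = ¾)
t = 1/5789 (t = 1/(-23672 + 29461) = 1/5789 ≈ 0.00017274)
(g(-121, L) + X) + t = (¾ - 3908) + 1/5789 = -15629/4 + 1/5789 = -90476277/23156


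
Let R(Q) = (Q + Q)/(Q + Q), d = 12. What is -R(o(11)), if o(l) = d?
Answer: -1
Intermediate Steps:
o(l) = 12
R(Q) = 1 (R(Q) = (2*Q)/((2*Q)) = (2*Q)*(1/(2*Q)) = 1)
-R(o(11)) = -1*1 = -1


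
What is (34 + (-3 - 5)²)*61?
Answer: 5978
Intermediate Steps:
(34 + (-3 - 5)²)*61 = (34 + (-8)²)*61 = (34 + 64)*61 = 98*61 = 5978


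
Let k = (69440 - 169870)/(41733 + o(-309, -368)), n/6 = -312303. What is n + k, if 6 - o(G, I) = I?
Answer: -78900954956/42107 ≈ -1.8738e+6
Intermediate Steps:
n = -1873818 (n = 6*(-312303) = -1873818)
o(G, I) = 6 - I
k = -100430/42107 (k = (69440 - 169870)/(41733 + (6 - 1*(-368))) = -100430/(41733 + (6 + 368)) = -100430/(41733 + 374) = -100430/42107 ≈ -2.3851)
n + k = -1873818 - 100430/42107 = -78900954956/42107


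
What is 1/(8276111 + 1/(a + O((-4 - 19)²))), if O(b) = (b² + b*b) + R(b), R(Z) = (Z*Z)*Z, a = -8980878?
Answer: 139614693/1155466696498924 ≈ 1.2083e-7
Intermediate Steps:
R(Z) = Z³ (R(Z) = Z²*Z = Z³)
O(b) = b³ + 2*b² (O(b) = (b² + b*b) + b³ = (b² + b²) + b³ = 2*b² + b³ = b³ + 2*b²)
1/(8276111 + 1/(a + O((-4 - 19)²))) = 1/(8276111 + 1/(-8980878 + ((-4 - 19)²)²*(2 + (-4 - 19)²))) = 1/(8276111 + 1/(-8980878 + ((-23)²)²*(2 + (-23)²))) = 1/(8276111 + 1/(-8980878 + 529²*(2 + 529))) = 1/(8276111 + 1/(-8980878 + 279841*531)) = 1/(8276111 + 1/(-8980878 + 148595571)) = 1/(8276111 + 1/139614693) = 1/(1155466696498924/139614693) = 139614693/1155466696498924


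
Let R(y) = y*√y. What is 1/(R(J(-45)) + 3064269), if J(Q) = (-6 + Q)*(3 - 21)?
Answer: 1021423/3129656961243 - 306*√102/1043218987081 ≈ 3.2341e-7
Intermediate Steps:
J(Q) = 108 - 18*Q (J(Q) = (-6 + Q)*(-18) = 108 - 18*Q)
R(y) = y^(3/2)
1/(R(J(-45)) + 3064269) = 1/((108 - 18*(-45))^(3/2) + 3064269) = 1/((108 + 810)^(3/2) + 3064269) = 1/(918^(3/2) + 3064269) = 1/(2754*√102 + 3064269) = 1/(3064269 + 2754*√102)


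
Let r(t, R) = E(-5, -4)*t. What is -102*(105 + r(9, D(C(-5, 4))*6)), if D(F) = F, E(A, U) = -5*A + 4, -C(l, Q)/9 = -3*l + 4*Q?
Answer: -37332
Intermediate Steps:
C(l, Q) = -36*Q + 27*l (C(l, Q) = -9*(-3*l + 4*Q) = -36*Q + 27*l)
E(A, U) = 4 - 5*A
r(t, R) = 29*t (r(t, R) = (4 - 5*(-5))*t = (4 + 25)*t = 29*t)
-102*(105 + r(9, D(C(-5, 4))*6)) = -102*(105 + 29*9) = -102*(105 + 261) = -102*366 = -37332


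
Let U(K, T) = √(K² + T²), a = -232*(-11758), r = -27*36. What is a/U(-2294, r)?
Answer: 1363928*√1551805/1551805 ≈ 1094.9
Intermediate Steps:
r = -972
a = 2727856
a/U(-2294, r) = 2727856/(√((-2294)² + (-972)²)) = 2727856/(√(5262436 + 944784)) = 2727856/(√6207220) = 2727856/((2*√1551805)) = 2727856*(√1551805/3103610) = 1363928*√1551805/1551805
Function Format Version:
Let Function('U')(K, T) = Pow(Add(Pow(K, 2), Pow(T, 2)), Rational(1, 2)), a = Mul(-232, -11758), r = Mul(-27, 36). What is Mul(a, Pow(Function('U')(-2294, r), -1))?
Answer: Mul(Rational(1363928, 1551805), Pow(1551805, Rational(1, 2))) ≈ 1094.9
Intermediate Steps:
r = -972
a = 2727856
Mul(a, Pow(Function('U')(-2294, r), -1)) = Mul(2727856, Pow(Pow(Add(Pow(-2294, 2), Pow(-972, 2)), Rational(1, 2)), -1)) = Mul(2727856, Pow(Pow(Add(5262436, 944784), Rational(1, 2)), -1)) = Mul(2727856, Pow(Pow(6207220, Rational(1, 2)), -1)) = Mul(2727856, Pow(Mul(2, Pow(1551805, Rational(1, 2))), -1)) = Mul(2727856, Mul(Rational(1, 3103610), Pow(1551805, Rational(1, 2)))) = Mul(Rational(1363928, 1551805), Pow(1551805, Rational(1, 2)))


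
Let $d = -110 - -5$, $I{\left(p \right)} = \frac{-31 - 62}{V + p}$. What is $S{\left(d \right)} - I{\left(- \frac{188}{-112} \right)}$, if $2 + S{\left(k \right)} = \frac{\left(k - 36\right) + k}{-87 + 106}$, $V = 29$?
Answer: $- \frac{194480}{16321} \approx -11.916$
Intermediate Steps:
$I{\left(p \right)} = - \frac{93}{29 + p}$ ($I{\left(p \right)} = \frac{-31 - 62}{29 + p} = - \frac{93}{29 + p}$)
$d = -105$ ($d = -110 + 5 = -105$)
$S{\left(k \right)} = - \frac{74}{19} + \frac{2 k}{19}$ ($S{\left(k \right)} = -2 + \frac{\left(k - 36\right) + k}{-87 + 106} = -2 + \frac{\left(-36 + k\right) + k}{19} = -2 + \left(-36 + 2 k\right) \frac{1}{19} = -2 + \left(- \frac{36}{19} + \frac{2 k}{19}\right) = - \frac{74}{19} + \frac{2 k}{19}$)
$S{\left(d \right)} - I{\left(- \frac{188}{-112} \right)} = \left(- \frac{74}{19} + \frac{2}{19} \left(-105\right)\right) - - \frac{93}{29 - \frac{188}{-112}} = \left(- \frac{74}{19} - \frac{210}{19}\right) - - \frac{93}{29 - - \frac{47}{28}} = - \frac{284}{19} - - \frac{93}{29 + \frac{47}{28}} = - \frac{284}{19} - - \frac{93}{\frac{859}{28}} = - \frac{284}{19} - \left(-93\right) \frac{28}{859} = - \frac{284}{19} - - \frac{2604}{859} = - \frac{284}{19} + \frac{2604}{859} = - \frac{194480}{16321}$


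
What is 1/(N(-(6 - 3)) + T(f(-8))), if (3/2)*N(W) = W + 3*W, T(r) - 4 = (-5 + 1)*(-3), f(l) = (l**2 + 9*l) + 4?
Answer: 1/8 ≈ 0.12500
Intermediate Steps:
f(l) = 4 + l**2 + 9*l
T(r) = 16 (T(r) = 4 + (-5 + 1)*(-3) = 4 - 4*(-3) = 4 + 12 = 16)
N(W) = 8*W/3 (N(W) = 2*(W + 3*W)/3 = 2*(4*W)/3 = 8*W/3)
1/(N(-(6 - 3)) + T(f(-8))) = 1/(8*(-(6 - 3))/3 + 16) = 1/(8*(-1*3)/3 + 16) = 1/((8/3)*(-3) + 16) = 1/(-8 + 16) = 1/8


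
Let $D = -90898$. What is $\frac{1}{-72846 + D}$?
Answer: $- \frac{1}{163744} \approx -6.1071 \cdot 10^{-6}$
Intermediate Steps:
$\frac{1}{-72846 + D} = \frac{1}{-72846 - 90898} = \frac{1}{-163744} = - \frac{1}{163744}$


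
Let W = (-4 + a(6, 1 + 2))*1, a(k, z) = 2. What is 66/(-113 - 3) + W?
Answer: -149/58 ≈ -2.5690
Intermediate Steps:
W = -2 (W = (-4 + 2)*1 = -2*1 = -2)
66/(-113 - 3) + W = 66/(-113 - 3) - 2 = 66/(-116) - 2 = 66*(-1/116) - 2 = -33/58 - 2 = -149/58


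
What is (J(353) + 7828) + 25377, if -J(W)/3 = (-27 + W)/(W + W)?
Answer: 11720876/353 ≈ 33204.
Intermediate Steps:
J(W) = -3*(-27 + W)/(2*W) (J(W) = -3*(-27 + W)/(W + W) = -3*(-27 + W)/(2*W))
(J(353) + 7828) + 25377 = ((3/2)*(27 - 1*353)/353 + 7828) + 25377 = ((3/2)*(1/353)*(27 - 353) + 7828) + 25377 = ((3/2)*(1/353)*(-326) + 7828) + 25377 = (-489/353 + 7828) + 25377 = 2762795/353 + 25377 = 11720876/353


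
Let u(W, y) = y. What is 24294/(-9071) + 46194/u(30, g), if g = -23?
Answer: -419584536/208633 ≈ -2011.1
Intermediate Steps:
24294/(-9071) + 46194/u(30, g) = 24294/(-9071) + 46194/(-23) = 24294*(-1/9071) + 46194*(-1/23) = -24294/9071 - 46194/23 = -419584536/208633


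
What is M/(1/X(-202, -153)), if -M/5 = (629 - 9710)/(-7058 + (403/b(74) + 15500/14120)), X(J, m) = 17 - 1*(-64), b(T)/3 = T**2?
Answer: -21327900130620/40923426763 ≈ -521.17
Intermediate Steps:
b(T) = 3*T**2
X(J, m) = 81 (X(J, m) = 17 + 64 = 81)
M = -263307409020/40923426763 (M = -5*(629 - 9710)/(-7058 + (403/((3*74**2)) + 15500/14120)) = -(-45405)/(-7058 + (403/((3*5476)) + 15500*(1/14120))) = -(-45405)/(-7058 + (403/16428 + 775/706)) = -(-45405)/(-7058 + 6508109/5799084) = -(-45405)/(-40923426763/5799084) = -(-45405)*(-5799084)/40923426763 = -5*52661481804/40923426763 = -263307409020/40923426763 ≈ -6.4342)
M/(1/X(-202, -153)) = -263307409020/(40923426763*(1/81)) = -263307409020/(40923426763*1/81) = -263307409020/40923426763*81 = -21327900130620/40923426763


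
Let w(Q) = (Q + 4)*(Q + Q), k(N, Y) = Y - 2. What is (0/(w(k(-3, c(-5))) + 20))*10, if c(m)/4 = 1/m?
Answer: 0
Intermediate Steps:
c(m) = 4/m
k(N, Y) = -2 + Y
w(Q) = 2*Q*(4 + Q) (w(Q) = (4 + Q)*(2*Q) = 2*Q*(4 + Q))
(0/(w(k(-3, c(-5))) + 20))*10 = (0/(2*(-2 + 4/(-5))*(4 + (-2 + 4/(-5))) + 20))*10 = (0/(2*(-2 + 4*(-⅕))*(4 + (-2 + 4*(-⅕))) + 20))*10 = (0/(2*(-2 - ⅘)*(4 + (-2 - ⅘)) + 20))*10 = (0/(2*(-14/5)*(4 - 14/5) + 20))*10 = (0/(2*(-14/5)*(6/5) + 20))*10 = (0/(-168/25 + 20))*10 = (0/(332/25))*10 = (0*(25/332))*10 = 0*10 = 0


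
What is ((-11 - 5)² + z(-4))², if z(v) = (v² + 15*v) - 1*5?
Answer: 42849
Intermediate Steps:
z(v) = -5 + v² + 15*v (z(v) = (v² + 15*v) - 5 = -5 + v² + 15*v)
((-11 - 5)² + z(-4))² = ((-11 - 5)² + (-5 + (-4)² + 15*(-4)))² = ((-16)² + (-5 + 16 - 60))² = (256 - 49)² = 207² = 42849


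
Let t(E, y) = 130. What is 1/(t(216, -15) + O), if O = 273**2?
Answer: 1/74659 ≈ 1.3394e-5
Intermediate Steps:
O = 74529
1/(t(216, -15) + O) = 1/(130 + 74529) = 1/74659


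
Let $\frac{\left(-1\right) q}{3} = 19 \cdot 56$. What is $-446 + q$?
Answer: $-3638$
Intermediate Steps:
$q = -3192$ ($q = - 3 \cdot 19 \cdot 56 = \left(-3\right) 1064 = -3192$)
$-446 + q = -446 - 3192 = -3638$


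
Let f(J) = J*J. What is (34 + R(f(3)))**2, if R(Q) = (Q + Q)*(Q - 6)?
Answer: 7744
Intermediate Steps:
f(J) = J**2
R(Q) = 2*Q*(-6 + Q) (R(Q) = (2*Q)*(-6 + Q) = 2*Q*(-6 + Q))
(34 + R(f(3)))**2 = (34 + 2*3**2*(-6 + 3**2))**2 = (34 + 2*9*(-6 + 9))**2 = (34 + 2*9*3)**2 = (34 + 54)**2 = 88**2 = 7744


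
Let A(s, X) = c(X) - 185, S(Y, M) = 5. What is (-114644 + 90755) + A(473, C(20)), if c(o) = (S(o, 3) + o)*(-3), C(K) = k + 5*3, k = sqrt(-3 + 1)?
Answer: -24134 - 3*I*sqrt(2) ≈ -24134.0 - 4.2426*I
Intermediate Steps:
k = I*sqrt(2) (k = sqrt(-2) = I*sqrt(2) ≈ 1.4142*I)
C(K) = 15 + I*sqrt(2) (C(K) = I*sqrt(2) + 5*3 = I*sqrt(2) + 15 = 15 + I*sqrt(2))
c(o) = -15 - 3*o (c(o) = (5 + o)*(-3) = -15 - 3*o)
A(s, X) = -200 - 3*X (A(s, X) = (-15 - 3*X) - 185 = -200 - 3*X)
(-114644 + 90755) + A(473, C(20)) = (-114644 + 90755) + (-200 - 3*(15 + I*sqrt(2))) = -23889 + (-200 + (-45 - 3*I*sqrt(2))) = -23889 + (-245 - 3*I*sqrt(2)) = -24134 - 3*I*sqrt(2)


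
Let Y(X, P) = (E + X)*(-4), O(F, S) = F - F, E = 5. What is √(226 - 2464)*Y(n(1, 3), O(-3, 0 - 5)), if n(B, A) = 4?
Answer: -36*I*√2238 ≈ -1703.1*I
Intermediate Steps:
O(F, S) = 0
Y(X, P) = -20 - 4*X (Y(X, P) = (5 + X)*(-4) = -20 - 4*X)
√(226 - 2464)*Y(n(1, 3), O(-3, 0 - 5)) = √(226 - 2464)*(-20 - 4*4) = √(-2238)*(-20 - 16) = (I*√2238)*(-36) = -36*I*√2238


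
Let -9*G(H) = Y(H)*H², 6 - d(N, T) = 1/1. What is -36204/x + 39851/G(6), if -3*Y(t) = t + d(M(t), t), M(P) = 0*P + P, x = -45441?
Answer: 164672753/60588 ≈ 2717.9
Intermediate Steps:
M(P) = P (M(P) = 0 + P = P)
d(N, T) = 5 (d(N, T) = 6 - 1/1 = 6 - 1 = 5)
Y(t) = -5/3 - t/3 (Y(t) = -(t + 5)/3 = -(5 + t)/3 = -5/3 - t/3)
G(H) = -H²*(-5/3 - H/3)/9 (G(H) = -(-5/3 - H/3)*H²/9 = -H²*(-5/3 - H/3)/9)
-36204/x + 39851/G(6) = -36204/(-45441) + 39851/(((1/27)*6²*(5 + 6))) = -36204*(-1/45441) + 39851/(((1/27)*36*11)) = 12068/15147 + 39851/(44/3) = 12068/15147 + 39851*(3/44) = 12068/15147 + 119553/44 = 164672753/60588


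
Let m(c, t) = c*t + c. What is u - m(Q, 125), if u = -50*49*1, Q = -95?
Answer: 9520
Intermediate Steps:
m(c, t) = c + c*t
u = -2450 (u = -2450*1 = -2450)
u - m(Q, 125) = -2450 - (-95)*(1 + 125) = -2450 - (-95)*126 = -2450 - 1*(-11970) = -2450 + 11970 = 9520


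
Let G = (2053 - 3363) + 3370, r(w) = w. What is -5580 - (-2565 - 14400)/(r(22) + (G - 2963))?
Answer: -4932945/881 ≈ -5599.3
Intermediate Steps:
G = 2060 (G = -1310 + 3370 = 2060)
-5580 - (-2565 - 14400)/(r(22) + (G - 2963)) = -5580 - (-2565 - 14400)/(22 + (2060 - 2963)) = -5580 - (-16965)/(22 - 903) = -5580 - (-16965)/(-881) = -5580 - (-16965)*(-1)/881 = -5580 - 1*16965/881 = -5580 - 16965/881 = -4932945/881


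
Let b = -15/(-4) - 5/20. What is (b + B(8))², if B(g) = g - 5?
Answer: 169/4 ≈ 42.250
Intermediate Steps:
B(g) = -5 + g
b = 7/2 (b = -15*(-¼) - 5*1/20 = 15/4 - ¼ = 7/2 ≈ 3.5000)
(b + B(8))² = (7/2 + (-5 + 8))² = (7/2 + 3)² = (13/2)² = 169/4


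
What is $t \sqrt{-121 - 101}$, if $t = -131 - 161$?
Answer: $- 292 i \sqrt{222} \approx - 4350.7 i$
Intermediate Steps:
$t = -292$ ($t = -131 - 161 = -292$)
$t \sqrt{-121 - 101} = - 292 \sqrt{-121 - 101} = - 292 \sqrt{-222} = - 292 i \sqrt{222}$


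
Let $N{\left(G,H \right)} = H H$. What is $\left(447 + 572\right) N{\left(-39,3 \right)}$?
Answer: $9171$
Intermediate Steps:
$N{\left(G,H \right)} = H^{2}$
$\left(447 + 572\right) N{\left(-39,3 \right)} = \left(447 + 572\right) 3^{2} = 1019 \cdot 9 = 9171$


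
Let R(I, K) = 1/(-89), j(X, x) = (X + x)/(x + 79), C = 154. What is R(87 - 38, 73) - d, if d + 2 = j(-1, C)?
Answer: 27624/20737 ≈ 1.3321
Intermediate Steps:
j(X, x) = (X + x)/(79 + x)
R(I, K) = -1/89
d = -313/233 (d = -2 + (-1 + 154)/(79 + 154) = -2 + 153/233 = -313/233 ≈ -1.3433)
R(87 - 38, 73) - d = -1/89 - 1*(-313/233) = -1/89 + 313/233 = 27624/20737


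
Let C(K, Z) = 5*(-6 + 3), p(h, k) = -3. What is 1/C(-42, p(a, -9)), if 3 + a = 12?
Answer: -1/15 ≈ -0.066667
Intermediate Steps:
a = 9 (a = -3 + 12 = 9)
C(K, Z) = -15 (C(K, Z) = 5*(-3) = -15)
1/C(-42, p(a, -9)) = 1/(-15) = -1/15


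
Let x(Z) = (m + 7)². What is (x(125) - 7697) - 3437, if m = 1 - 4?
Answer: -11118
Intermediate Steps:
m = -3
x(Z) = 16 (x(Z) = (-3 + 7)² = 4² = 16)
(x(125) - 7697) - 3437 = (16 - 7697) - 3437 = -7681 - 3437 = -11118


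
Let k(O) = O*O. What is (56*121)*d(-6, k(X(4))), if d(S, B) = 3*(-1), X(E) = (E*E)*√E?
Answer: -20328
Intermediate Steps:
X(E) = E^(5/2) (X(E) = E²*√E = E^(5/2))
k(O) = O²
d(S, B) = -3
(56*121)*d(-6, k(X(4))) = (56*121)*(-3) = 6776*(-3) = -20328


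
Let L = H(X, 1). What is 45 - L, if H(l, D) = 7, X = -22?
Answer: 38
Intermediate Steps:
L = 7
45 - L = 45 - 1*7 = 45 - 7 = 38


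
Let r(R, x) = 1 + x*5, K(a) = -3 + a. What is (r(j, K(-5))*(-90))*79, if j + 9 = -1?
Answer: 277290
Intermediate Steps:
j = -10 (j = -9 - 1 = -10)
r(R, x) = 1 + 5*x
(r(j, K(-5))*(-90))*79 = ((1 + 5*(-3 - 5))*(-90))*79 = ((1 + 5*(-8))*(-90))*79 = ((1 - 40)*(-90))*79 = -39*(-90)*79 = 3510*79 = 277290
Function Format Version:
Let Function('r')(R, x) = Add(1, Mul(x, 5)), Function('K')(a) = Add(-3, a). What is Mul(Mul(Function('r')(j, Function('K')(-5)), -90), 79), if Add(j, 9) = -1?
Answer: 277290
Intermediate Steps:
j = -10 (j = Add(-9, -1) = -10)
Function('r')(R, x) = Add(1, Mul(5, x))
Mul(Mul(Function('r')(j, Function('K')(-5)), -90), 79) = Mul(Mul(Add(1, Mul(5, Add(-3, -5))), -90), 79) = Mul(Mul(Add(1, Mul(5, -8)), -90), 79) = Mul(Mul(Add(1, -40), -90), 79) = Mul(Mul(-39, -90), 79) = Mul(3510, 79) = 277290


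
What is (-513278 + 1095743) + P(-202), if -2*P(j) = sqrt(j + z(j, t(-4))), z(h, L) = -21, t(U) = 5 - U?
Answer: 582465 - I*sqrt(223)/2 ≈ 5.8247e+5 - 7.4666*I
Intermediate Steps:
P(j) = -sqrt(-21 + j)/2 (P(j) = -sqrt(j - 21)/2 = -sqrt(-21 + j)/2)
(-513278 + 1095743) + P(-202) = (-513278 + 1095743) - sqrt(-21 - 202)/2 = 582465 - I*sqrt(223)/2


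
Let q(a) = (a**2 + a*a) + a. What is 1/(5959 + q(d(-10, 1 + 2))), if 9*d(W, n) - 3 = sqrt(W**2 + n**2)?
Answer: 39118302/233232927295 - 1701*sqrt(109)/233232927295 ≈ 0.00016765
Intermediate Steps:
d(W, n) = 1/3 + sqrt(W**2 + n**2)/9
q(a) = a + 2*a**2 (q(a) = (a**2 + a**2) + a = 2*a**2 + a = a + 2*a**2)
1/(5959 + q(d(-10, 1 + 2))) = 1/(5959 + (1/3 + sqrt((-10)**2 + (1 + 2)**2)/9)*(1 + 2*(1/3 + sqrt((-10)**2 + (1 + 2)**2)/9))) = 1/(5959 + (1/3 + sqrt(100 + 3**2)/9)*(1 + 2*(1/3 + sqrt(100 + 3**2)/9))) = 1/(5959 + (1/3 + sqrt(100 + 9)/9)*(1 + 2*(1/3 + sqrt(100 + 9)/9))) = 1/(5959 + (1/3 + sqrt(109)/9)*(1 + 2*(1/3 + sqrt(109)/9))) = 1/(5959 + (1/3 + sqrt(109)/9)*(1 + (2/3 + 2*sqrt(109)/9))) = 1/(5959 + (1/3 + sqrt(109)/9)*(5/3 + 2*sqrt(109)/9))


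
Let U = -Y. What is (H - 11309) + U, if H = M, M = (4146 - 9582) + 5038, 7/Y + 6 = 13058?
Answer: -152799771/13052 ≈ -11707.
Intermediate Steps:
Y = 7/13052 (Y = 7/(-6 + 13058) = 7/13052 ≈ 0.00053632)
M = -398 (M = -5436 + 5038 = -398)
H = -398
U = -7/13052 (U = -1*7/13052 = -7/13052 ≈ -0.00053632)
(H - 11309) + U = (-398 - 11309) - 7/13052 = -11707 - 7/13052 = -152799771/13052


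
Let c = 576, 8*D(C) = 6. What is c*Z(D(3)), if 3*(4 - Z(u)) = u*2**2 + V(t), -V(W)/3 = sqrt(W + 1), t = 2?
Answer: 1728 + 576*sqrt(3) ≈ 2725.7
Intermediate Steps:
V(W) = -3*sqrt(1 + W) (V(W) = -3*sqrt(W + 1) = -3*sqrt(1 + W))
D(C) = 3/4 (D(C) = (1/8)*6 = 3/4)
Z(u) = 4 + sqrt(3) - 4*u/3 (Z(u) = 4 - (u*2**2 - 3*sqrt(1 + 2))/3 = 4 - (u*4 - 3*sqrt(3))/3 = 4 - (4*u - 3*sqrt(3))/3 = 4 - (-3*sqrt(3) + 4*u)/3 = 4 + (sqrt(3) - 4*u/3) = 4 + sqrt(3) - 4*u/3)
c*Z(D(3)) = 576*(4 + sqrt(3) - 4/3*3/4) = 576*(4 + sqrt(3) - 1) = 576*(3 + sqrt(3)) = 1728 + 576*sqrt(3)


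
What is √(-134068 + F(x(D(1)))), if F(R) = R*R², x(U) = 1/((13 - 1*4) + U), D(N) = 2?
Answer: I*√1962889577/121 ≈ 366.15*I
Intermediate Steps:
x(U) = 1/(9 + U) (x(U) = 1/((13 - 4) + U) = 1/(9 + U))
F(R) = R³
√(-134068 + F(x(D(1)))) = √(-134068 + (1/(9 + 2))³) = √(-134068 + (1/11)³) = √(-134068 + 1/1331) = √(-178444507/1331) = I*√1962889577/121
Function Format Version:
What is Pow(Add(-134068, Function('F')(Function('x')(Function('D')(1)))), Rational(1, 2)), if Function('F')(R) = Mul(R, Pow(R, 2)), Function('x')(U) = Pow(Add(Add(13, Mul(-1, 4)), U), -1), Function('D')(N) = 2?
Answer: Mul(Rational(1, 121), I, Pow(1962889577, Rational(1, 2))) ≈ Mul(366.15, I)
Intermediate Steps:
Function('x')(U) = Pow(Add(9, U), -1) (Function('x')(U) = Pow(Add(Add(13, -4), U), -1) = Pow(Add(9, U), -1))
Function('F')(R) = Pow(R, 3)
Pow(Add(-134068, Function('F')(Function('x')(Function('D')(1)))), Rational(1, 2)) = Pow(Add(-134068, Pow(Pow(Add(9, 2), -1), 3)), Rational(1, 2)) = Pow(Add(-134068, Pow(Pow(11, -1), 3)), Rational(1, 2)) = Pow(Add(-134068, Pow(Rational(1, 11), 3)), Rational(1, 2)) = Pow(Add(-134068, Rational(1, 1331)), Rational(1, 2)) = Pow(Rational(-178444507, 1331), Rational(1, 2)) = Mul(Rational(1, 121), I, Pow(1962889577, Rational(1, 2)))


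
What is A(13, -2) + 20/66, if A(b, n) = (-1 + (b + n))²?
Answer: 3310/33 ≈ 100.30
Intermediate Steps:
A(b, n) = (-1 + b + n)²
A(13, -2) + 20/66 = (-1 + 13 - 2)² + 20/66 = 10² + (1/66)*20 = 100 + 10/33 = 3310/33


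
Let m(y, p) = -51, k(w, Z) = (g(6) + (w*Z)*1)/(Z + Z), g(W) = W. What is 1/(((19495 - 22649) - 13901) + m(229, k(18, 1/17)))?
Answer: -1/17106 ≈ -5.8459e-5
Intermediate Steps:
k(w, Z) = (6 + Z*w)/(2*Z) (k(w, Z) = (6 + (w*Z)*1)/(Z + Z) = (6 + (Z*w)*1)/((2*Z)) = (6 + Z*w)*(1/(2*Z)) = (6 + Z*w)/(2*Z))
1/(((19495 - 22649) - 13901) + m(229, k(18, 1/17))) = 1/(((19495 - 22649) - 13901) - 51) = 1/((-3154 - 13901) - 51) = 1/(-17055 - 51) = 1/(-17106) = -1/17106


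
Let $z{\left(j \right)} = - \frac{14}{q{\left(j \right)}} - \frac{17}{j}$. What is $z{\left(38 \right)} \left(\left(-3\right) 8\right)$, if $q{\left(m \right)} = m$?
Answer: $\frac{372}{19} \approx 19.579$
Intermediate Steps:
$z{\left(j \right)} = - \frac{31}{j}$ ($z{\left(j \right)} = - \frac{14}{j} - \frac{17}{j} = - \frac{31}{j}$)
$z{\left(38 \right)} \left(\left(-3\right) 8\right) = - \frac{31}{38} \left(\left(-3\right) 8\right) = \left(-31\right) \frac{1}{38} \left(-24\right) = \left(- \frac{31}{38}\right) \left(-24\right) = \frac{372}{19}$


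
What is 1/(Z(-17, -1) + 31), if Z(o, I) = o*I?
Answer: 1/48 ≈ 0.020833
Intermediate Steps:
Z(o, I) = I*o
1/(Z(-17, -1) + 31) = 1/(-1*(-17) + 31) = 1/(17 + 31) = 1/48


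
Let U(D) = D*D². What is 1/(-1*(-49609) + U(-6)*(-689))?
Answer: 1/198433 ≈ 5.0395e-6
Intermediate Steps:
U(D) = D³
1/(-1*(-49609) + U(-6)*(-689)) = 1/(-1*(-49609) + (-6)³*(-689)) = 1/(49609 - 216*(-689)) = 1/(49609 + 148824) = 1/198433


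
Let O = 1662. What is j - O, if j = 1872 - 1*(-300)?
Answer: 510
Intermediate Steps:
j = 2172 (j = 1872 + 300 = 2172)
j - O = 2172 - 1*1662 = 2172 - 1662 = 510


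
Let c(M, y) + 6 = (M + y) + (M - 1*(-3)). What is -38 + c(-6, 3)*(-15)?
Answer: 142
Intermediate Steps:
c(M, y) = -3 + y + 2*M (c(M, y) = -6 + ((M + y) + (M - 1*(-3))) = -6 + ((M + y) + (M + 3)) = -6 + ((M + y) + (3 + M)) = -6 + (3 + y + 2*M) = -3 + y + 2*M)
-38 + c(-6, 3)*(-15) = -38 + (-3 + 3 + 2*(-6))*(-15) = -38 + (-3 + 3 - 12)*(-15) = -38 - 12*(-15) = -38 + 180 = 142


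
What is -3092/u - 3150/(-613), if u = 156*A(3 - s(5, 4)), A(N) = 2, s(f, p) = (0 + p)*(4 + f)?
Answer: -228149/47814 ≈ -4.7716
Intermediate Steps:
s(f, p) = p*(4 + f)
u = 312 (u = 156*2 = 312)
-3092/u - 3150/(-613) = -3092/312 - 3150/(-613) = -3092*1/312 - 3150*(-1/613) = -773/78 + 3150/613 = -228149/47814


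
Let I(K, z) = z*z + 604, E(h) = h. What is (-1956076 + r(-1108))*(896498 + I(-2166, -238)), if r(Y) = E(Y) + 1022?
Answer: -1865681682852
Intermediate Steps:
I(K, z) = 604 + z² (I(K, z) = z² + 604 = 604 + z²)
r(Y) = 1022 + Y (r(Y) = Y + 1022 = 1022 + Y)
(-1956076 + r(-1108))*(896498 + I(-2166, -238)) = (-1956076 + (1022 - 1108))*(896498 + (604 + (-238)²)) = (-1956076 - 86)*(896498 + (604 + 56644)) = -1956162*(896498 + 57248) = -1956162*953746 = -1865681682852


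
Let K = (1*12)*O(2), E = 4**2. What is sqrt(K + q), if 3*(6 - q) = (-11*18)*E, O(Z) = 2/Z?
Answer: sqrt(1074) ≈ 32.772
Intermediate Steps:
E = 16
q = 1062 (q = 6 - (-11*18)*16/3 = 6 - (-66)*16 = 6 - 1/3*(-3168) = 6 + 1056 = 1062)
K = 12 (K = (1*12)*(2/2) = 12*(2*(1/2)) = 12*1 = 12)
sqrt(K + q) = sqrt(12 + 1062) = sqrt(1074)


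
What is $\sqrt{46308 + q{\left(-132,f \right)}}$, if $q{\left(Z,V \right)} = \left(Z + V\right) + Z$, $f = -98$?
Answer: $\sqrt{45946} \approx 214.35$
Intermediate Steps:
$q{\left(Z,V \right)} = V + 2 Z$ ($q{\left(Z,V \right)} = \left(V + Z\right) + Z = V + 2 Z$)
$\sqrt{46308 + q{\left(-132,f \right)}} = \sqrt{46308 + \left(-98 + 2 \left(-132\right)\right)} = \sqrt{46308 - 362} = \sqrt{45946}$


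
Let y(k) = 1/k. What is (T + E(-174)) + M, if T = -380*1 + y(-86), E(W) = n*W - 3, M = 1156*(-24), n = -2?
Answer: -2388995/86 ≈ -27779.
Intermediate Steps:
M = -27744
E(W) = -3 - 2*W (E(W) = -2*W - 3 = -3 - 2*W)
T = -32681/86 (T = -380*1 + 1/(-86) = -380 - 1/86 = -32681/86 ≈ -380.01)
(T + E(-174)) + M = (-32681/86 + (-3 - 2*(-174))) - 27744 = (-32681/86 + (-3 + 348)) - 27744 = (-32681/86 + 345) - 27744 = -3011/86 - 27744 = -2388995/86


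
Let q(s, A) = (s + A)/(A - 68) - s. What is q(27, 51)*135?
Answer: -72495/17 ≈ -4264.4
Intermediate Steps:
q(s, A) = -s + (A + s)/(-68 + A) (q(s, A) = (A + s)/(-68 + A) - s = -s + (A + s)/(-68 + A))
q(27, 51)*135 = ((51 + 69*27 - 1*51*27)/(-68 + 51))*135 = ((51 + 1863 - 1377)/(-17))*135 = -1/17*537*135 = -537/17*135 = -72495/17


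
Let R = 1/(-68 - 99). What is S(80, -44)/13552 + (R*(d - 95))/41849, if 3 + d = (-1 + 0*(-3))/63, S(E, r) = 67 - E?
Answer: -805732811/852407884944 ≈ -0.00094524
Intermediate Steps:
R = -1/167 (R = 1/(-167) = -1/167 ≈ -0.0059880)
d = -190/63 (d = -3 + (-1 + 0*(-3))/63 = -3 + (-1 + 0)*(1/63) = -3 - 1*1/63 = -3 - 1/63 = -190/63 ≈ -3.0159)
S(80, -44)/13552 + (R*(d - 95))/41849 = (67 - 1*80)/13552 - (-190/63 - 95)/167/41849 = (67 - 80)*(1/13552) - 1/167*(-6175/63)*(1/41849) = -13*1/13552 + (6175/10521)*(1/41849) = -13/13552 + 6175/440293329 = -805732811/852407884944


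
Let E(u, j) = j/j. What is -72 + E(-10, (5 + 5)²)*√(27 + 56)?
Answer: -72 + √83 ≈ -62.890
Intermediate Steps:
E(u, j) = 1
-72 + E(-10, (5 + 5)²)*√(27 + 56) = -72 + 1*√(27 + 56) = -72 + 1*√83 = -72 + √83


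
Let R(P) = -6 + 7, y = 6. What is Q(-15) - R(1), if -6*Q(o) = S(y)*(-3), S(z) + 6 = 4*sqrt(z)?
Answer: -4 + 2*sqrt(6) ≈ 0.89898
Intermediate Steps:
S(z) = -6 + 4*sqrt(z)
R(P) = 1
Q(o) = -3 + 2*sqrt(6) (Q(o) = -(-6 + 4*sqrt(6))*(-3)/6 = -(18 - 12*sqrt(6))/6 = -3 + 2*sqrt(6))
Q(-15) - R(1) = (-3 + 2*sqrt(6)) - 1*1 = (-3 + 2*sqrt(6)) - 1 = -4 + 2*sqrt(6)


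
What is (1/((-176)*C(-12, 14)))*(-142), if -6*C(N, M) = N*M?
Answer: 71/2464 ≈ 0.028815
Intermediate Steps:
C(N, M) = -M*N/6 (C(N, M) = -N*M/6 = -M*N/6)
(1/((-176)*C(-12, 14)))*(-142) = (1/((-176)*((-⅙*14*(-12)))))*(-142) = -1/176/28*(-142) = -1/176*1/28*(-142) = -1/4928*(-142) = 71/2464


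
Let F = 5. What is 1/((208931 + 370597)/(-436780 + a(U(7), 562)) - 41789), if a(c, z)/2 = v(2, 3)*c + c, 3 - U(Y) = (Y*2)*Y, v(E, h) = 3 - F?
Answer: -8085/337874797 ≈ -2.3929e-5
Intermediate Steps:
v(E, h) = -2 (v(E, h) = 3 - 1*5 = 3 - 5 = -2)
U(Y) = 3 - 2*Y**2 (U(Y) = 3 - Y*2*Y = 3 - 2*Y*Y = 3 - 2*Y**2)
a(c, z) = -2*c (a(c, z) = 2*(-2*c + c) = 2*(-c) = -2*c)
1/((208931 + 370597)/(-436780 + a(U(7), 562)) - 41789) = 1/((208931 + 370597)/(-436780 - 2*(3 - 2*7**2)) - 41789) = 1/(579528/(-436780 - 2*(3 - 2*49)) - 41789) = 1/(579528/(-436780 - 2*(3 - 98)) - 41789) = 1/(579528/(-436780 - 2*(-95)) - 41789) = 1/(579528/(-436780 + 190) - 41789) = 1/(579528/(-436590) - 41789) = 1/(579528*(-1/436590) - 41789) = 1/(-10732/8085 - 41789) = 1/(-337874797/8085) = -8085/337874797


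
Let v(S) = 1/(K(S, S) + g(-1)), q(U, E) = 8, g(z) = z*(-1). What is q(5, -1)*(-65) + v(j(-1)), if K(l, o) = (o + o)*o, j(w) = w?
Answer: -1559/3 ≈ -519.67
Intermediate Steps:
K(l, o) = 2*o² (K(l, o) = (2*o)*o = 2*o²)
g(z) = -z
v(S) = 1/(1 + 2*S²) (v(S) = 1/(2*S² - 1*(-1)) = 1/(2*S² + 1) = 1/(1 + 2*S²))
q(5, -1)*(-65) + v(j(-1)) = 8*(-65) + 1/(1 + 2*(-1)²) = -520 + 1/(1 + 2*1) = -520 + 1/(1 + 2) = -520 + 1/3 = -520 + ⅓ = -1559/3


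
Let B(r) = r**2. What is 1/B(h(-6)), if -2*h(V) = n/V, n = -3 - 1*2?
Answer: 144/25 ≈ 5.7600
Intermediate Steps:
n = -5 (n = -3 - 2 = -5)
h(V) = 5/(2*V) (h(V) = -(-5)/(2*V) = 5/(2*V))
1/B(h(-6)) = 1/(((5/2)/(-6))**2) = 1/(((5/2)*(-1/6))**2) = 1/((-5/12)**2) = 1/(25/144) = 144/25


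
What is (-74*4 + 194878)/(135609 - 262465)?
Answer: -97291/63428 ≈ -1.5339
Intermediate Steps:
(-74*4 + 194878)/(135609 - 262465) = (-296 + 194878)/(-126856) = 194582*(-1/126856) = -97291/63428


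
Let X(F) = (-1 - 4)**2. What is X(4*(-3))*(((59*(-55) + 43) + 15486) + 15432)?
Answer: 692900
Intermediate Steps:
X(F) = 25 (X(F) = (-5)**2 = 25)
X(4*(-3))*(((59*(-55) + 43) + 15486) + 15432) = 25*(((59*(-55) + 43) + 15486) + 15432) = 25*(((-3245 + 43) + 15486) + 15432) = 25*((-3202 + 15486) + 15432) = 25*(12284 + 15432) = 25*27716 = 692900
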